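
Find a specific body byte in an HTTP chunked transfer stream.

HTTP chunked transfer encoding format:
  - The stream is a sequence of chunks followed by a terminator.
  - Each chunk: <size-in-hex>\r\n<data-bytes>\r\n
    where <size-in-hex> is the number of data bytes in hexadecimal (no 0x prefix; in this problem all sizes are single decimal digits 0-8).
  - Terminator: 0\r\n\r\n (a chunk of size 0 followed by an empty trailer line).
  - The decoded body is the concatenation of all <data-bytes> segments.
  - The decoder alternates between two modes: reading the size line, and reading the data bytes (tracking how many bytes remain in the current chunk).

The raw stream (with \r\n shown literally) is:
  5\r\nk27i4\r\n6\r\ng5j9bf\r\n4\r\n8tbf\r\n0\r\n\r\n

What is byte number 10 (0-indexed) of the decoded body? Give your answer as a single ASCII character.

Chunk 1: stream[0..1]='5' size=0x5=5, data at stream[3..8]='k27i4' -> body[0..5], body so far='k27i4'
Chunk 2: stream[10..11]='6' size=0x6=6, data at stream[13..19]='g5j9bf' -> body[5..11], body so far='k27i4g5j9bf'
Chunk 3: stream[21..22]='4' size=0x4=4, data at stream[24..28]='8tbf' -> body[11..15], body so far='k27i4g5j9bf8tbf'
Chunk 4: stream[30..31]='0' size=0 (terminator). Final body='k27i4g5j9bf8tbf' (15 bytes)
Body byte 10 = 'f'

Answer: f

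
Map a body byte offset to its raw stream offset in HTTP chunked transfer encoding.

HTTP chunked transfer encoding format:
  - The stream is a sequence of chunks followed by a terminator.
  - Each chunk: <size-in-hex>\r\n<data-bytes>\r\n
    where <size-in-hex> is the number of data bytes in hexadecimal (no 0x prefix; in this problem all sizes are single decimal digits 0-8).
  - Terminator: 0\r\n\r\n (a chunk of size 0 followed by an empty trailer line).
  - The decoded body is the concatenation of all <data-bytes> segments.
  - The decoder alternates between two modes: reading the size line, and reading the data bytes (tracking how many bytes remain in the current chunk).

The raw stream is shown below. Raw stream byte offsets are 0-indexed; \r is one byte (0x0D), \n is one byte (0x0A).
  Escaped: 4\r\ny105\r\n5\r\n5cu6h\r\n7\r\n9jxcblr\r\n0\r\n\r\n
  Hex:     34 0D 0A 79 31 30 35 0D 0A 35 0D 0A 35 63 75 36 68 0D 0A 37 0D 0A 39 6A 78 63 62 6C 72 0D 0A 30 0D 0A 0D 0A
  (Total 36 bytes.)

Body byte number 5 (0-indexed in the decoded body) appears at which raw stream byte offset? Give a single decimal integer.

Chunk 1: stream[0..1]='4' size=0x4=4, data at stream[3..7]='y105' -> body[0..4], body so far='y105'
Chunk 2: stream[9..10]='5' size=0x5=5, data at stream[12..17]='5cu6h' -> body[4..9], body so far='y1055cu6h'
Chunk 3: stream[19..20]='7' size=0x7=7, data at stream[22..29]='9jxcblr' -> body[9..16], body so far='y1055cu6h9jxcblr'
Chunk 4: stream[31..32]='0' size=0 (terminator). Final body='y1055cu6h9jxcblr' (16 bytes)
Body byte 5 at stream offset 13

Answer: 13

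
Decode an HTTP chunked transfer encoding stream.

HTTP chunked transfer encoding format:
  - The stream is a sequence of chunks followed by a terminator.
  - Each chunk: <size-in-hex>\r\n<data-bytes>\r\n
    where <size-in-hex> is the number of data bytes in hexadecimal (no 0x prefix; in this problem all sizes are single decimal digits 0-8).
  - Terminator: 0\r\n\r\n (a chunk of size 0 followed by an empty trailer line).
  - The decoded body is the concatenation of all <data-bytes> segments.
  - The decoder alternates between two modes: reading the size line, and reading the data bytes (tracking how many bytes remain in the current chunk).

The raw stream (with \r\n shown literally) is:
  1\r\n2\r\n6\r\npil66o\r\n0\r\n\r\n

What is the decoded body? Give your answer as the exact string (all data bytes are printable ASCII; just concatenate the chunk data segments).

Answer: 2pil66o

Derivation:
Chunk 1: stream[0..1]='1' size=0x1=1, data at stream[3..4]='2' -> body[0..1], body so far='2'
Chunk 2: stream[6..7]='6' size=0x6=6, data at stream[9..15]='pil66o' -> body[1..7], body so far='2pil66o'
Chunk 3: stream[17..18]='0' size=0 (terminator). Final body='2pil66o' (7 bytes)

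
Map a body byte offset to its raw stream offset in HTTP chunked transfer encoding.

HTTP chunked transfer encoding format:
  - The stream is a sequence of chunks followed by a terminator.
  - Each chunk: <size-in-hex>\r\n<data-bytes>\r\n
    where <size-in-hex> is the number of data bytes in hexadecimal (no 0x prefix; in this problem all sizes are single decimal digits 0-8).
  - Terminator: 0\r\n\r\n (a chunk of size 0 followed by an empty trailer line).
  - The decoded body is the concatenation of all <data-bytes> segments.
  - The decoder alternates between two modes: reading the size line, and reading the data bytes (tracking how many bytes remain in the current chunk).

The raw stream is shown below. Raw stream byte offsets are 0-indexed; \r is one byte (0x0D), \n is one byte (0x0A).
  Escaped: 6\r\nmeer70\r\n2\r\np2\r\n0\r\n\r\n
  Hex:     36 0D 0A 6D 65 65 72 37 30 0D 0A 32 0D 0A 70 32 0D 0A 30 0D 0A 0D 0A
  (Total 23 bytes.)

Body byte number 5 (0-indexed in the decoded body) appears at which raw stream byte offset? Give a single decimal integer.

Answer: 8

Derivation:
Chunk 1: stream[0..1]='6' size=0x6=6, data at stream[3..9]='meer70' -> body[0..6], body so far='meer70'
Chunk 2: stream[11..12]='2' size=0x2=2, data at stream[14..16]='p2' -> body[6..8], body so far='meer70p2'
Chunk 3: stream[18..19]='0' size=0 (terminator). Final body='meer70p2' (8 bytes)
Body byte 5 at stream offset 8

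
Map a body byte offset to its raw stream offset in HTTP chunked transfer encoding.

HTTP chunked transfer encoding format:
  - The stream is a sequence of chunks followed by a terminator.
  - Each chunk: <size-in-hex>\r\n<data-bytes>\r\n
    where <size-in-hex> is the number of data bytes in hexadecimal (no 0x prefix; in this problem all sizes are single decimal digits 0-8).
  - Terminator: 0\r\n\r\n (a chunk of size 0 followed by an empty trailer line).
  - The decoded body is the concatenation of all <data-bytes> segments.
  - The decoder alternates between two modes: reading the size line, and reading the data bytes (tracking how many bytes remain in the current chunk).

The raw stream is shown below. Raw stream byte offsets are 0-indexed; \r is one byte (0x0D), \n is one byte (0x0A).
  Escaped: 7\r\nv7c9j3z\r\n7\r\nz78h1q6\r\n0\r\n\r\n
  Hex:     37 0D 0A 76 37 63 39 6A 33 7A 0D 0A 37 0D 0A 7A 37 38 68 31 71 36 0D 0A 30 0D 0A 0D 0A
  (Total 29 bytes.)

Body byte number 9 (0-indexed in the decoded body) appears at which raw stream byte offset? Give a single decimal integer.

Chunk 1: stream[0..1]='7' size=0x7=7, data at stream[3..10]='v7c9j3z' -> body[0..7], body so far='v7c9j3z'
Chunk 2: stream[12..13]='7' size=0x7=7, data at stream[15..22]='z78h1q6' -> body[7..14], body so far='v7c9j3zz78h1q6'
Chunk 3: stream[24..25]='0' size=0 (terminator). Final body='v7c9j3zz78h1q6' (14 bytes)
Body byte 9 at stream offset 17

Answer: 17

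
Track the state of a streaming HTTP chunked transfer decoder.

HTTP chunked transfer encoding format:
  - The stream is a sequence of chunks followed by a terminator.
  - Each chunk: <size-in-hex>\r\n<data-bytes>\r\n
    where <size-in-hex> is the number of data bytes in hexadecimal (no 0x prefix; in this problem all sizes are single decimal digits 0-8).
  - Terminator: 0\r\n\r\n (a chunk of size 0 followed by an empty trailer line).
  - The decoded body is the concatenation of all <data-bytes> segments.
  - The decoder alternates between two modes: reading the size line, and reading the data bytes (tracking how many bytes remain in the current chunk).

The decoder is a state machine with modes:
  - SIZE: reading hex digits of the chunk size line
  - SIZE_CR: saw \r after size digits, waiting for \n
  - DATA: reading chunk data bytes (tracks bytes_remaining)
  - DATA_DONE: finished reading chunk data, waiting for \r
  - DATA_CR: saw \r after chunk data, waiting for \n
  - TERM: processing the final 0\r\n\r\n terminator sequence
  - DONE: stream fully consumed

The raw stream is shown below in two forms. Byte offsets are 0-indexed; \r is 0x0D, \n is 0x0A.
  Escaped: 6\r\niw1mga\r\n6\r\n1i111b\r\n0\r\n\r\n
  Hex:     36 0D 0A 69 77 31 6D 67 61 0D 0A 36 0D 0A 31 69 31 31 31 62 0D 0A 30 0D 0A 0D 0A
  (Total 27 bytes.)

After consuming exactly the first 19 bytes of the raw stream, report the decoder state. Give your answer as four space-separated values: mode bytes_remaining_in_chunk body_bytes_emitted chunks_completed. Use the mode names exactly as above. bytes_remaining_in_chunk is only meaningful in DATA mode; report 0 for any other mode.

Byte 0 = '6': mode=SIZE remaining=0 emitted=0 chunks_done=0
Byte 1 = 0x0D: mode=SIZE_CR remaining=0 emitted=0 chunks_done=0
Byte 2 = 0x0A: mode=DATA remaining=6 emitted=0 chunks_done=0
Byte 3 = 'i': mode=DATA remaining=5 emitted=1 chunks_done=0
Byte 4 = 'w': mode=DATA remaining=4 emitted=2 chunks_done=0
Byte 5 = '1': mode=DATA remaining=3 emitted=3 chunks_done=0
Byte 6 = 'm': mode=DATA remaining=2 emitted=4 chunks_done=0
Byte 7 = 'g': mode=DATA remaining=1 emitted=5 chunks_done=0
Byte 8 = 'a': mode=DATA_DONE remaining=0 emitted=6 chunks_done=0
Byte 9 = 0x0D: mode=DATA_CR remaining=0 emitted=6 chunks_done=0
Byte 10 = 0x0A: mode=SIZE remaining=0 emitted=6 chunks_done=1
Byte 11 = '6': mode=SIZE remaining=0 emitted=6 chunks_done=1
Byte 12 = 0x0D: mode=SIZE_CR remaining=0 emitted=6 chunks_done=1
Byte 13 = 0x0A: mode=DATA remaining=6 emitted=6 chunks_done=1
Byte 14 = '1': mode=DATA remaining=5 emitted=7 chunks_done=1
Byte 15 = 'i': mode=DATA remaining=4 emitted=8 chunks_done=1
Byte 16 = '1': mode=DATA remaining=3 emitted=9 chunks_done=1
Byte 17 = '1': mode=DATA remaining=2 emitted=10 chunks_done=1
Byte 18 = '1': mode=DATA remaining=1 emitted=11 chunks_done=1

Answer: DATA 1 11 1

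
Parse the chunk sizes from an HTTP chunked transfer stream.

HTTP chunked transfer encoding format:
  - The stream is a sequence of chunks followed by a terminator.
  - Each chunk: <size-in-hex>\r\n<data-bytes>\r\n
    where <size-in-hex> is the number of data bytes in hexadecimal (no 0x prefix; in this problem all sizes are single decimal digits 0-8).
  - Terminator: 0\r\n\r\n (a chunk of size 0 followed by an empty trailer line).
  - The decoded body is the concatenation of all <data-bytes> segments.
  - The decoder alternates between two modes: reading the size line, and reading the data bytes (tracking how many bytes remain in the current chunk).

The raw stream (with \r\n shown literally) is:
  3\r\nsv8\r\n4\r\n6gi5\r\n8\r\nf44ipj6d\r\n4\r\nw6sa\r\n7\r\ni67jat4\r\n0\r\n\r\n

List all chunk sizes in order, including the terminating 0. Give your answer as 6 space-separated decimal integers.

Answer: 3 4 8 4 7 0

Derivation:
Chunk 1: stream[0..1]='3' size=0x3=3, data at stream[3..6]='sv8' -> body[0..3], body so far='sv8'
Chunk 2: stream[8..9]='4' size=0x4=4, data at stream[11..15]='6gi5' -> body[3..7], body so far='sv86gi5'
Chunk 3: stream[17..18]='8' size=0x8=8, data at stream[20..28]='f44ipj6d' -> body[7..15], body so far='sv86gi5f44ipj6d'
Chunk 4: stream[30..31]='4' size=0x4=4, data at stream[33..37]='w6sa' -> body[15..19], body so far='sv86gi5f44ipj6dw6sa'
Chunk 5: stream[39..40]='7' size=0x7=7, data at stream[42..49]='i67jat4' -> body[19..26], body so far='sv86gi5f44ipj6dw6sai67jat4'
Chunk 6: stream[51..52]='0' size=0 (terminator). Final body='sv86gi5f44ipj6dw6sai67jat4' (26 bytes)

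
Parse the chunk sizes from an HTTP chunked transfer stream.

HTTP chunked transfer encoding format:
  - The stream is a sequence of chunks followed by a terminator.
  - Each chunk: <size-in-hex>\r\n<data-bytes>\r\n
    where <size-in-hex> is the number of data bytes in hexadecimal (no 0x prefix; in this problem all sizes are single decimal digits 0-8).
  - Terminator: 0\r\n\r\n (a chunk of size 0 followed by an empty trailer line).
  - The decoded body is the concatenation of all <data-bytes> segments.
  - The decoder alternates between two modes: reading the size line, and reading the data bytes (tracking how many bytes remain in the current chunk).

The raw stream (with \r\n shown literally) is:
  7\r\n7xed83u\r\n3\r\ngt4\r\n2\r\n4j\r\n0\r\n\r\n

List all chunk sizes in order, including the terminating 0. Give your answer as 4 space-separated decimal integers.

Answer: 7 3 2 0

Derivation:
Chunk 1: stream[0..1]='7' size=0x7=7, data at stream[3..10]='7xed83u' -> body[0..7], body so far='7xed83u'
Chunk 2: stream[12..13]='3' size=0x3=3, data at stream[15..18]='gt4' -> body[7..10], body so far='7xed83ugt4'
Chunk 3: stream[20..21]='2' size=0x2=2, data at stream[23..25]='4j' -> body[10..12], body so far='7xed83ugt44j'
Chunk 4: stream[27..28]='0' size=0 (terminator). Final body='7xed83ugt44j' (12 bytes)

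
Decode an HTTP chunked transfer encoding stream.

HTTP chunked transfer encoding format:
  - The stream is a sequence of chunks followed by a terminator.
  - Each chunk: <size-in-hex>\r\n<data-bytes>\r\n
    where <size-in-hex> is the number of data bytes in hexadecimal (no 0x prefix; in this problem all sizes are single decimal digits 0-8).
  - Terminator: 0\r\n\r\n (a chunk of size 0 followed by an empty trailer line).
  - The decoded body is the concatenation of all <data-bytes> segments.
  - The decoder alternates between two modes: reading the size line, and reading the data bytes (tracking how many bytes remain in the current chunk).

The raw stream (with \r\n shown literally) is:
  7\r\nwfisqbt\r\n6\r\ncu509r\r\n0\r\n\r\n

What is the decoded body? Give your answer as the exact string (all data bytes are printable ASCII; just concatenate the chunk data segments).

Answer: wfisqbtcu509r

Derivation:
Chunk 1: stream[0..1]='7' size=0x7=7, data at stream[3..10]='wfisqbt' -> body[0..7], body so far='wfisqbt'
Chunk 2: stream[12..13]='6' size=0x6=6, data at stream[15..21]='cu509r' -> body[7..13], body so far='wfisqbtcu509r'
Chunk 3: stream[23..24]='0' size=0 (terminator). Final body='wfisqbtcu509r' (13 bytes)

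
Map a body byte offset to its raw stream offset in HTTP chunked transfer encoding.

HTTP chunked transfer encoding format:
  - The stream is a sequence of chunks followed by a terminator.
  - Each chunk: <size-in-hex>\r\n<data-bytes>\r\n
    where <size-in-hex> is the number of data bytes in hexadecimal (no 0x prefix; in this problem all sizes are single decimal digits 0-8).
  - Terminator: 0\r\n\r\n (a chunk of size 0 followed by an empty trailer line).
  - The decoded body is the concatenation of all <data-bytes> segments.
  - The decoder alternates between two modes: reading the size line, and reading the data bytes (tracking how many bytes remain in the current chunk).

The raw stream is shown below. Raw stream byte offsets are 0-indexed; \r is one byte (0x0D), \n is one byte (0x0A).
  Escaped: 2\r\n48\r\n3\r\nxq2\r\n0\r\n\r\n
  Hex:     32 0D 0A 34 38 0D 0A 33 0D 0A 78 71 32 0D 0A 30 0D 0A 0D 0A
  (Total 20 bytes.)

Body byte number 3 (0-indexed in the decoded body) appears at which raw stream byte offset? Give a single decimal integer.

Chunk 1: stream[0..1]='2' size=0x2=2, data at stream[3..5]='48' -> body[0..2], body so far='48'
Chunk 2: stream[7..8]='3' size=0x3=3, data at stream[10..13]='xq2' -> body[2..5], body so far='48xq2'
Chunk 3: stream[15..16]='0' size=0 (terminator). Final body='48xq2' (5 bytes)
Body byte 3 at stream offset 11

Answer: 11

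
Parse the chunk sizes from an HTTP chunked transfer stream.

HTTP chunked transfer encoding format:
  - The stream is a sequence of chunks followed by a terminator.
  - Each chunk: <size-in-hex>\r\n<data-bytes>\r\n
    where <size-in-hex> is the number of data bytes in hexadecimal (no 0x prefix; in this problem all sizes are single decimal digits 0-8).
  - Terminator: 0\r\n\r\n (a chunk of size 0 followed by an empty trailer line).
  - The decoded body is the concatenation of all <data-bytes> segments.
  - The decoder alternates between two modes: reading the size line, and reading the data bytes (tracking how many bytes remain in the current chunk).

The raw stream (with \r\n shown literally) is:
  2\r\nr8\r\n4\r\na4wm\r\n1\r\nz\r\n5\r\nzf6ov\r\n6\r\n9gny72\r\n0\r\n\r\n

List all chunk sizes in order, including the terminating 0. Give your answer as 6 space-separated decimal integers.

Answer: 2 4 1 5 6 0

Derivation:
Chunk 1: stream[0..1]='2' size=0x2=2, data at stream[3..5]='r8' -> body[0..2], body so far='r8'
Chunk 2: stream[7..8]='4' size=0x4=4, data at stream[10..14]='a4wm' -> body[2..6], body so far='r8a4wm'
Chunk 3: stream[16..17]='1' size=0x1=1, data at stream[19..20]='z' -> body[6..7], body so far='r8a4wmz'
Chunk 4: stream[22..23]='5' size=0x5=5, data at stream[25..30]='zf6ov' -> body[7..12], body so far='r8a4wmzzf6ov'
Chunk 5: stream[32..33]='6' size=0x6=6, data at stream[35..41]='9gny72' -> body[12..18], body so far='r8a4wmzzf6ov9gny72'
Chunk 6: stream[43..44]='0' size=0 (terminator). Final body='r8a4wmzzf6ov9gny72' (18 bytes)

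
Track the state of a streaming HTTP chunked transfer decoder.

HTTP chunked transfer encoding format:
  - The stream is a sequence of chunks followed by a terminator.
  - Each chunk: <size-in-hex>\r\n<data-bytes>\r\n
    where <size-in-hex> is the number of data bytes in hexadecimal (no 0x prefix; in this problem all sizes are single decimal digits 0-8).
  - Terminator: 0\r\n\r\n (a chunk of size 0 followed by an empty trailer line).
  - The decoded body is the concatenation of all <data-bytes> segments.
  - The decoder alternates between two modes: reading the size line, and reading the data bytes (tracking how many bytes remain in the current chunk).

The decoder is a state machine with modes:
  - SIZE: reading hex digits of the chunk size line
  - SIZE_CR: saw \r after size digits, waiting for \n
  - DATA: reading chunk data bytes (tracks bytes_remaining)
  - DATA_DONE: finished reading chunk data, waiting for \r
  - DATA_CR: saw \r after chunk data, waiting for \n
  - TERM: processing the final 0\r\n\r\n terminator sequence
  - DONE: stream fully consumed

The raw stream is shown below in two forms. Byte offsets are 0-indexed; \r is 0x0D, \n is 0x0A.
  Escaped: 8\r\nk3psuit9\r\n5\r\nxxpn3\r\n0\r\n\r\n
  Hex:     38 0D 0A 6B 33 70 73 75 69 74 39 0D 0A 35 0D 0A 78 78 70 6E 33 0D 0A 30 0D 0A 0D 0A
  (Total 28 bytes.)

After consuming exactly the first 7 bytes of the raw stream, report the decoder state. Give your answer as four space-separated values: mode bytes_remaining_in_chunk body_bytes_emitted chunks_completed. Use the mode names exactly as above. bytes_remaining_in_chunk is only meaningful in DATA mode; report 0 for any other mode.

Answer: DATA 4 4 0

Derivation:
Byte 0 = '8': mode=SIZE remaining=0 emitted=0 chunks_done=0
Byte 1 = 0x0D: mode=SIZE_CR remaining=0 emitted=0 chunks_done=0
Byte 2 = 0x0A: mode=DATA remaining=8 emitted=0 chunks_done=0
Byte 3 = 'k': mode=DATA remaining=7 emitted=1 chunks_done=0
Byte 4 = '3': mode=DATA remaining=6 emitted=2 chunks_done=0
Byte 5 = 'p': mode=DATA remaining=5 emitted=3 chunks_done=0
Byte 6 = 's': mode=DATA remaining=4 emitted=4 chunks_done=0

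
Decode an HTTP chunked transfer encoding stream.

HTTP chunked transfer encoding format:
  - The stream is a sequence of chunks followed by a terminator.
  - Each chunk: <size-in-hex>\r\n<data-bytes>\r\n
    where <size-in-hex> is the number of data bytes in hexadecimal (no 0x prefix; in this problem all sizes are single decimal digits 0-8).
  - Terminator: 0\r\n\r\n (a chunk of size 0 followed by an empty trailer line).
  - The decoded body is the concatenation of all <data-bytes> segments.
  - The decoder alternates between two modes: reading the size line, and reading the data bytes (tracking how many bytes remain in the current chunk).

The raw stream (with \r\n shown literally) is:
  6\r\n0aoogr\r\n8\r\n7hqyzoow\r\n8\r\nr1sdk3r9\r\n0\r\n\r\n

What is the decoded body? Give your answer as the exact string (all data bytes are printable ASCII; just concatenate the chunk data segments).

Answer: 0aoogr7hqyzoowr1sdk3r9

Derivation:
Chunk 1: stream[0..1]='6' size=0x6=6, data at stream[3..9]='0aoogr' -> body[0..6], body so far='0aoogr'
Chunk 2: stream[11..12]='8' size=0x8=8, data at stream[14..22]='7hqyzoow' -> body[6..14], body so far='0aoogr7hqyzoow'
Chunk 3: stream[24..25]='8' size=0x8=8, data at stream[27..35]='r1sdk3r9' -> body[14..22], body so far='0aoogr7hqyzoowr1sdk3r9'
Chunk 4: stream[37..38]='0' size=0 (terminator). Final body='0aoogr7hqyzoowr1sdk3r9' (22 bytes)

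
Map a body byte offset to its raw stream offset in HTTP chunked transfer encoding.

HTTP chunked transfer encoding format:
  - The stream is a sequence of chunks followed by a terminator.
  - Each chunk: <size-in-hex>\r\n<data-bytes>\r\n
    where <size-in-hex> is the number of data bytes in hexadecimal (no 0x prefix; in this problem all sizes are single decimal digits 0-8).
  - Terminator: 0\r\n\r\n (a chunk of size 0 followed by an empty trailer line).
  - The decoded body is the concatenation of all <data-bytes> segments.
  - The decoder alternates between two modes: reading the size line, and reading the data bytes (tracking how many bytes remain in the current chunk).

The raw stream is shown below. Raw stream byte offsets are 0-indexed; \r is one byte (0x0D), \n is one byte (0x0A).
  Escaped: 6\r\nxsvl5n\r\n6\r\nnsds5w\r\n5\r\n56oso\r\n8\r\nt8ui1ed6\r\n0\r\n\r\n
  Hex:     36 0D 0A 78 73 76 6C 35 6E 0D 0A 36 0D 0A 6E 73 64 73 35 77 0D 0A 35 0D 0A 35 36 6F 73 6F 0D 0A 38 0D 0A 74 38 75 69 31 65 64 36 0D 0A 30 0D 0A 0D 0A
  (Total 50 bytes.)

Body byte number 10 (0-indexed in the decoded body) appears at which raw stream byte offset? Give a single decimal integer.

Chunk 1: stream[0..1]='6' size=0x6=6, data at stream[3..9]='xsvl5n' -> body[0..6], body so far='xsvl5n'
Chunk 2: stream[11..12]='6' size=0x6=6, data at stream[14..20]='nsds5w' -> body[6..12], body so far='xsvl5nnsds5w'
Chunk 3: stream[22..23]='5' size=0x5=5, data at stream[25..30]='56oso' -> body[12..17], body so far='xsvl5nnsds5w56oso'
Chunk 4: stream[32..33]='8' size=0x8=8, data at stream[35..43]='t8ui1ed6' -> body[17..25], body so far='xsvl5nnsds5w56osot8ui1ed6'
Chunk 5: stream[45..46]='0' size=0 (terminator). Final body='xsvl5nnsds5w56osot8ui1ed6' (25 bytes)
Body byte 10 at stream offset 18

Answer: 18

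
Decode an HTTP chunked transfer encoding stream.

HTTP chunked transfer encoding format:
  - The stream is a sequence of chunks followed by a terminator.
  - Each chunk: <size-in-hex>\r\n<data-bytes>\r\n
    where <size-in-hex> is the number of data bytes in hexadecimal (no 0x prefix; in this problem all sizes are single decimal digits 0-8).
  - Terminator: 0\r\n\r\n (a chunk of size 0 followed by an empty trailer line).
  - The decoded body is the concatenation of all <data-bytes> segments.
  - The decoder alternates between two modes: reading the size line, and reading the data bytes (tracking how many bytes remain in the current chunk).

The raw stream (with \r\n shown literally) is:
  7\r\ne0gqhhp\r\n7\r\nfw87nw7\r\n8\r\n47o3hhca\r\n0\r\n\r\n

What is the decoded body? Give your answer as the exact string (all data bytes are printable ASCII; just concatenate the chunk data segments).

Answer: e0gqhhpfw87nw747o3hhca

Derivation:
Chunk 1: stream[0..1]='7' size=0x7=7, data at stream[3..10]='e0gqhhp' -> body[0..7], body so far='e0gqhhp'
Chunk 2: stream[12..13]='7' size=0x7=7, data at stream[15..22]='fw87nw7' -> body[7..14], body so far='e0gqhhpfw87nw7'
Chunk 3: stream[24..25]='8' size=0x8=8, data at stream[27..35]='47o3hhca' -> body[14..22], body so far='e0gqhhpfw87nw747o3hhca'
Chunk 4: stream[37..38]='0' size=0 (terminator). Final body='e0gqhhpfw87nw747o3hhca' (22 bytes)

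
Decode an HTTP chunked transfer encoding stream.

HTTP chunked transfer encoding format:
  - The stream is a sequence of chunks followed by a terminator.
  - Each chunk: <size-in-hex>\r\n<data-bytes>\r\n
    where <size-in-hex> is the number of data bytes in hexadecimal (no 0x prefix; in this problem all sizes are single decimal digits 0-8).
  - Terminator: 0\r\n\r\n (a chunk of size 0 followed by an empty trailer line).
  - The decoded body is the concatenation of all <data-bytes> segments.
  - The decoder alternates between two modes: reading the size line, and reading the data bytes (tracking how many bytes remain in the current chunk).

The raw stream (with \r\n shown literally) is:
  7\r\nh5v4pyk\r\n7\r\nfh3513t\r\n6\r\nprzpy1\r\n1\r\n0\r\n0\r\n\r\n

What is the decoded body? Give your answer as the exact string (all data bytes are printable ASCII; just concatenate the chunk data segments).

Chunk 1: stream[0..1]='7' size=0x7=7, data at stream[3..10]='h5v4pyk' -> body[0..7], body so far='h5v4pyk'
Chunk 2: stream[12..13]='7' size=0x7=7, data at stream[15..22]='fh3513t' -> body[7..14], body so far='h5v4pykfh3513t'
Chunk 3: stream[24..25]='6' size=0x6=6, data at stream[27..33]='przpy1' -> body[14..20], body so far='h5v4pykfh3513tprzpy1'
Chunk 4: stream[35..36]='1' size=0x1=1, data at stream[38..39]='0' -> body[20..21], body so far='h5v4pykfh3513tprzpy10'
Chunk 5: stream[41..42]='0' size=0 (terminator). Final body='h5v4pykfh3513tprzpy10' (21 bytes)

Answer: h5v4pykfh3513tprzpy10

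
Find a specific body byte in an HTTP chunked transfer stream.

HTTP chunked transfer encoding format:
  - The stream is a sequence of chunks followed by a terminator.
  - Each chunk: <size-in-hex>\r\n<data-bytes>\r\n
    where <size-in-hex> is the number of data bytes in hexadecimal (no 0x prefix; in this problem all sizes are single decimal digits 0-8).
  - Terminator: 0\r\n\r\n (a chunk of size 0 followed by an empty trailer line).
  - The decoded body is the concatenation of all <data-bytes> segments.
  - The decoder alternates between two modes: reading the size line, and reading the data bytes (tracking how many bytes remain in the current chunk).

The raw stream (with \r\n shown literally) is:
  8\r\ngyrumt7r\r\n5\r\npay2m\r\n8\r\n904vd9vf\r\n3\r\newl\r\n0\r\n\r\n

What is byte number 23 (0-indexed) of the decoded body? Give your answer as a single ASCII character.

Answer: l

Derivation:
Chunk 1: stream[0..1]='8' size=0x8=8, data at stream[3..11]='gyrumt7r' -> body[0..8], body so far='gyrumt7r'
Chunk 2: stream[13..14]='5' size=0x5=5, data at stream[16..21]='pay2m' -> body[8..13], body so far='gyrumt7rpay2m'
Chunk 3: stream[23..24]='8' size=0x8=8, data at stream[26..34]='904vd9vf' -> body[13..21], body so far='gyrumt7rpay2m904vd9vf'
Chunk 4: stream[36..37]='3' size=0x3=3, data at stream[39..42]='ewl' -> body[21..24], body so far='gyrumt7rpay2m904vd9vfewl'
Chunk 5: stream[44..45]='0' size=0 (terminator). Final body='gyrumt7rpay2m904vd9vfewl' (24 bytes)
Body byte 23 = 'l'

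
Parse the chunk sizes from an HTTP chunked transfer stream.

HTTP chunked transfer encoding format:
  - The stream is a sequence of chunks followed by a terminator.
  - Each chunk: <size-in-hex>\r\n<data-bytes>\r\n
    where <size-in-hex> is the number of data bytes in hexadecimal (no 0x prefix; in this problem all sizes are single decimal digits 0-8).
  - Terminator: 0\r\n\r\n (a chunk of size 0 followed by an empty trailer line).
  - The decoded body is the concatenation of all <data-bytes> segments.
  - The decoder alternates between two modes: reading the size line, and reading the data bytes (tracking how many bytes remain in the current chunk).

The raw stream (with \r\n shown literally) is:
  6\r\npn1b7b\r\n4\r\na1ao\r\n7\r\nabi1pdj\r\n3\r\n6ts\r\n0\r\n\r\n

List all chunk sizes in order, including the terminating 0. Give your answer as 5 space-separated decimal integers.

Answer: 6 4 7 3 0

Derivation:
Chunk 1: stream[0..1]='6' size=0x6=6, data at stream[3..9]='pn1b7b' -> body[0..6], body so far='pn1b7b'
Chunk 2: stream[11..12]='4' size=0x4=4, data at stream[14..18]='a1ao' -> body[6..10], body so far='pn1b7ba1ao'
Chunk 3: stream[20..21]='7' size=0x7=7, data at stream[23..30]='abi1pdj' -> body[10..17], body so far='pn1b7ba1aoabi1pdj'
Chunk 4: stream[32..33]='3' size=0x3=3, data at stream[35..38]='6ts' -> body[17..20], body so far='pn1b7ba1aoabi1pdj6ts'
Chunk 5: stream[40..41]='0' size=0 (terminator). Final body='pn1b7ba1aoabi1pdj6ts' (20 bytes)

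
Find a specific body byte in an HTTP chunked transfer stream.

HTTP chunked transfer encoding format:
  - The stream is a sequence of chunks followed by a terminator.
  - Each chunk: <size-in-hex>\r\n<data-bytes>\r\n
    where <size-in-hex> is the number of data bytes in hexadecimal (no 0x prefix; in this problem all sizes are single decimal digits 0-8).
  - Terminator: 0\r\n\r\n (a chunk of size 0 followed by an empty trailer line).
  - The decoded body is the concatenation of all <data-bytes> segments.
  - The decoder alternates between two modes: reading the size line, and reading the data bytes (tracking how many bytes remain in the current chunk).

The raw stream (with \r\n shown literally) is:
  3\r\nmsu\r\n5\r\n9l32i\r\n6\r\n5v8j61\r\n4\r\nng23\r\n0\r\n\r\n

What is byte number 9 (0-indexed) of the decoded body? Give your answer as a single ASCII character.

Answer: v

Derivation:
Chunk 1: stream[0..1]='3' size=0x3=3, data at stream[3..6]='msu' -> body[0..3], body so far='msu'
Chunk 2: stream[8..9]='5' size=0x5=5, data at stream[11..16]='9l32i' -> body[3..8], body so far='msu9l32i'
Chunk 3: stream[18..19]='6' size=0x6=6, data at stream[21..27]='5v8j61' -> body[8..14], body so far='msu9l32i5v8j61'
Chunk 4: stream[29..30]='4' size=0x4=4, data at stream[32..36]='ng23' -> body[14..18], body so far='msu9l32i5v8j61ng23'
Chunk 5: stream[38..39]='0' size=0 (terminator). Final body='msu9l32i5v8j61ng23' (18 bytes)
Body byte 9 = 'v'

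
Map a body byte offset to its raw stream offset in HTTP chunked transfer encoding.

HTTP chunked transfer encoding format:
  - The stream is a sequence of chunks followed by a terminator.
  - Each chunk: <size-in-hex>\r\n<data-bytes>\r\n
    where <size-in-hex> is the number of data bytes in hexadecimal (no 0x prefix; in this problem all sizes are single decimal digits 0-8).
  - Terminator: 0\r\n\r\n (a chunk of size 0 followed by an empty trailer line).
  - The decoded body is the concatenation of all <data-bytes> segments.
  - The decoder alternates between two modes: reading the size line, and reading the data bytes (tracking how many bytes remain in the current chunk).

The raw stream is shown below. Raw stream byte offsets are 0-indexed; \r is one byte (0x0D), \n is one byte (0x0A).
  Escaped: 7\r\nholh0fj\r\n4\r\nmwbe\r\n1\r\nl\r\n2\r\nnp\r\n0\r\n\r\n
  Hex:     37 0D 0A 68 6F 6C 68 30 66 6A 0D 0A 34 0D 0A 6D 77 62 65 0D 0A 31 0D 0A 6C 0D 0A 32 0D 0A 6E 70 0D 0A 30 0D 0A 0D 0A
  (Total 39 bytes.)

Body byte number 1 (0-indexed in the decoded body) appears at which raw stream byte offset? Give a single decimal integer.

Answer: 4

Derivation:
Chunk 1: stream[0..1]='7' size=0x7=7, data at stream[3..10]='holh0fj' -> body[0..7], body so far='holh0fj'
Chunk 2: stream[12..13]='4' size=0x4=4, data at stream[15..19]='mwbe' -> body[7..11], body so far='holh0fjmwbe'
Chunk 3: stream[21..22]='1' size=0x1=1, data at stream[24..25]='l' -> body[11..12], body so far='holh0fjmwbel'
Chunk 4: stream[27..28]='2' size=0x2=2, data at stream[30..32]='np' -> body[12..14], body so far='holh0fjmwbelnp'
Chunk 5: stream[34..35]='0' size=0 (terminator). Final body='holh0fjmwbelnp' (14 bytes)
Body byte 1 at stream offset 4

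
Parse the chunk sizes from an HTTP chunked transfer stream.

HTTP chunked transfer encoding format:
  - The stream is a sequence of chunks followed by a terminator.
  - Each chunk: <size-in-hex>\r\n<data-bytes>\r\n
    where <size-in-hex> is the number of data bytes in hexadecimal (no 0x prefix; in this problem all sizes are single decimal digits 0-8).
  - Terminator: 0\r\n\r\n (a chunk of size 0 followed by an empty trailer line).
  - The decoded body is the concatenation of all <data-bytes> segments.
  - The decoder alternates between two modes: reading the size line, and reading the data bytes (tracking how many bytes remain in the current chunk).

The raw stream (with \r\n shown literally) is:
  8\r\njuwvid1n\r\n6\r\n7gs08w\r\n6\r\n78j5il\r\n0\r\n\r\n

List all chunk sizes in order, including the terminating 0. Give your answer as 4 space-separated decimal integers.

Chunk 1: stream[0..1]='8' size=0x8=8, data at stream[3..11]='juwvid1n' -> body[0..8], body so far='juwvid1n'
Chunk 2: stream[13..14]='6' size=0x6=6, data at stream[16..22]='7gs08w' -> body[8..14], body so far='juwvid1n7gs08w'
Chunk 3: stream[24..25]='6' size=0x6=6, data at stream[27..33]='78j5il' -> body[14..20], body so far='juwvid1n7gs08w78j5il'
Chunk 4: stream[35..36]='0' size=0 (terminator). Final body='juwvid1n7gs08w78j5il' (20 bytes)

Answer: 8 6 6 0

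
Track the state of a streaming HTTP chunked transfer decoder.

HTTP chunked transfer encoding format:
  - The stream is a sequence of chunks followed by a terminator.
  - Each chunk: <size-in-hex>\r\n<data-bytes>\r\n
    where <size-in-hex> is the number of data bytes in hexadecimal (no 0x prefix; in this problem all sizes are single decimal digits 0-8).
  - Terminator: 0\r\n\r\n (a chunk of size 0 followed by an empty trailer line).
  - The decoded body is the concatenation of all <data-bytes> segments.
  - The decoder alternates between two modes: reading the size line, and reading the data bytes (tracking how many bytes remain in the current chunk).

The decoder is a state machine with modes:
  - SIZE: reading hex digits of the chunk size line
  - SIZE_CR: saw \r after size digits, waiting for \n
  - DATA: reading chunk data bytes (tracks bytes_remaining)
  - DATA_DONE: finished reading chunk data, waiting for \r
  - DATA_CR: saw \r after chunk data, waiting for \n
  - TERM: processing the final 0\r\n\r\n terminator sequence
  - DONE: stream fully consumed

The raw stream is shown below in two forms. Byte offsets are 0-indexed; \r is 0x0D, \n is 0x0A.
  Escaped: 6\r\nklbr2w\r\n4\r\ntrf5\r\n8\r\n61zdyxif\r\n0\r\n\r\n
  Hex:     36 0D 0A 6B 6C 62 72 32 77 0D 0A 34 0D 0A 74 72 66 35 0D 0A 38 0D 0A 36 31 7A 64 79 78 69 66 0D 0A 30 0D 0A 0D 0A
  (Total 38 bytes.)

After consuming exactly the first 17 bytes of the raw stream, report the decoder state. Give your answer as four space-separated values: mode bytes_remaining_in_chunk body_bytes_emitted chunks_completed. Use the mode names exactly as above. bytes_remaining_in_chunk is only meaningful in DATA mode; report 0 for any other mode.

Byte 0 = '6': mode=SIZE remaining=0 emitted=0 chunks_done=0
Byte 1 = 0x0D: mode=SIZE_CR remaining=0 emitted=0 chunks_done=0
Byte 2 = 0x0A: mode=DATA remaining=6 emitted=0 chunks_done=0
Byte 3 = 'k': mode=DATA remaining=5 emitted=1 chunks_done=0
Byte 4 = 'l': mode=DATA remaining=4 emitted=2 chunks_done=0
Byte 5 = 'b': mode=DATA remaining=3 emitted=3 chunks_done=0
Byte 6 = 'r': mode=DATA remaining=2 emitted=4 chunks_done=0
Byte 7 = '2': mode=DATA remaining=1 emitted=5 chunks_done=0
Byte 8 = 'w': mode=DATA_DONE remaining=0 emitted=6 chunks_done=0
Byte 9 = 0x0D: mode=DATA_CR remaining=0 emitted=6 chunks_done=0
Byte 10 = 0x0A: mode=SIZE remaining=0 emitted=6 chunks_done=1
Byte 11 = '4': mode=SIZE remaining=0 emitted=6 chunks_done=1
Byte 12 = 0x0D: mode=SIZE_CR remaining=0 emitted=6 chunks_done=1
Byte 13 = 0x0A: mode=DATA remaining=4 emitted=6 chunks_done=1
Byte 14 = 't': mode=DATA remaining=3 emitted=7 chunks_done=1
Byte 15 = 'r': mode=DATA remaining=2 emitted=8 chunks_done=1
Byte 16 = 'f': mode=DATA remaining=1 emitted=9 chunks_done=1

Answer: DATA 1 9 1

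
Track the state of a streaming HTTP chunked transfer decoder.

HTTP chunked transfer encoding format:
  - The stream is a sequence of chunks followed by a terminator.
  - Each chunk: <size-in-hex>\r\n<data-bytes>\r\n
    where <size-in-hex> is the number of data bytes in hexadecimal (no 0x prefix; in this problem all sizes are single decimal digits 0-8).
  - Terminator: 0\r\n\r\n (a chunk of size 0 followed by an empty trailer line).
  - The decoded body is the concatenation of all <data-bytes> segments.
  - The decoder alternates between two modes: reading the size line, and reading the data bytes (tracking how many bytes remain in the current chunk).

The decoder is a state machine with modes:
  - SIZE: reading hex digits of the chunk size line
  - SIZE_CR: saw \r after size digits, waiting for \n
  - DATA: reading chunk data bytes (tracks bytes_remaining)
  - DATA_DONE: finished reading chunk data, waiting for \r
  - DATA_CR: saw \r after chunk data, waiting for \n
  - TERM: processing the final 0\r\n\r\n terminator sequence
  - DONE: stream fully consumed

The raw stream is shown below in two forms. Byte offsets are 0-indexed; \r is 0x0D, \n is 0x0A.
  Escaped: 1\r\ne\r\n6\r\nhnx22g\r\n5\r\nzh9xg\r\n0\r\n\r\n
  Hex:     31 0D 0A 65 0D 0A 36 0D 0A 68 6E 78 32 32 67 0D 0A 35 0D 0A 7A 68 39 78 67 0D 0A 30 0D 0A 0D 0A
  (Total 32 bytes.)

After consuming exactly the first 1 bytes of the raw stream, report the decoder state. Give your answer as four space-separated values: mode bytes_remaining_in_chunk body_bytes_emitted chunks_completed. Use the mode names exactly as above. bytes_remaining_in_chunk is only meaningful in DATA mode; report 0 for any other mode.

Answer: SIZE 0 0 0

Derivation:
Byte 0 = '1': mode=SIZE remaining=0 emitted=0 chunks_done=0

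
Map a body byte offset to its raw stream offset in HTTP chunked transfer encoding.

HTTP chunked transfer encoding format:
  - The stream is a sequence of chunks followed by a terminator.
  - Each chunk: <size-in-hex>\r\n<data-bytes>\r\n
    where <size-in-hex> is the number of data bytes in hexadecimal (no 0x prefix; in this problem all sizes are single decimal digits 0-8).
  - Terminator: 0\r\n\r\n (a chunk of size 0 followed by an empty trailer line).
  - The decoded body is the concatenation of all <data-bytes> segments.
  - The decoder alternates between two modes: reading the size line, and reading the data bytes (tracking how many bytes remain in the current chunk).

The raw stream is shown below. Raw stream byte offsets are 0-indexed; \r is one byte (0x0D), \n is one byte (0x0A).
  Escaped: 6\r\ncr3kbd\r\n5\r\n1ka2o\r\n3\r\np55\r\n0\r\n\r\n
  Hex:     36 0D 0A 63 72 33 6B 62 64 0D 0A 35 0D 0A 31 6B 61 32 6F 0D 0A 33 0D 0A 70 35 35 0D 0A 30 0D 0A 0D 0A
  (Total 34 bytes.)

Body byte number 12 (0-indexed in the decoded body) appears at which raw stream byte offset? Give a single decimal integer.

Chunk 1: stream[0..1]='6' size=0x6=6, data at stream[3..9]='cr3kbd' -> body[0..6], body so far='cr3kbd'
Chunk 2: stream[11..12]='5' size=0x5=5, data at stream[14..19]='1ka2o' -> body[6..11], body so far='cr3kbd1ka2o'
Chunk 3: stream[21..22]='3' size=0x3=3, data at stream[24..27]='p55' -> body[11..14], body so far='cr3kbd1ka2op55'
Chunk 4: stream[29..30]='0' size=0 (terminator). Final body='cr3kbd1ka2op55' (14 bytes)
Body byte 12 at stream offset 25

Answer: 25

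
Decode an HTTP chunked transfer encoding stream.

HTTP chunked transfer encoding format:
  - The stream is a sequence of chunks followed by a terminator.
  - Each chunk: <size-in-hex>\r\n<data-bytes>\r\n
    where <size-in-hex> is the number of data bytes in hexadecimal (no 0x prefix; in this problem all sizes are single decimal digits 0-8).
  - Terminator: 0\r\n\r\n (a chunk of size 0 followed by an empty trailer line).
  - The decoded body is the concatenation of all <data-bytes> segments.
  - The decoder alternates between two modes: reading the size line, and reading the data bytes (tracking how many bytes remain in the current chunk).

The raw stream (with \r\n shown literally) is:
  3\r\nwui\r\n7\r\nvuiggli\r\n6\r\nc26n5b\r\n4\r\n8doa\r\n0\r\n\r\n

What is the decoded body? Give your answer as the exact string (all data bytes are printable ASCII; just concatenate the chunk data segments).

Chunk 1: stream[0..1]='3' size=0x3=3, data at stream[3..6]='wui' -> body[0..3], body so far='wui'
Chunk 2: stream[8..9]='7' size=0x7=7, data at stream[11..18]='vuiggli' -> body[3..10], body so far='wuivuiggli'
Chunk 3: stream[20..21]='6' size=0x6=6, data at stream[23..29]='c26n5b' -> body[10..16], body so far='wuivuigglic26n5b'
Chunk 4: stream[31..32]='4' size=0x4=4, data at stream[34..38]='8doa' -> body[16..20], body so far='wuivuigglic26n5b8doa'
Chunk 5: stream[40..41]='0' size=0 (terminator). Final body='wuivuigglic26n5b8doa' (20 bytes)

Answer: wuivuigglic26n5b8doa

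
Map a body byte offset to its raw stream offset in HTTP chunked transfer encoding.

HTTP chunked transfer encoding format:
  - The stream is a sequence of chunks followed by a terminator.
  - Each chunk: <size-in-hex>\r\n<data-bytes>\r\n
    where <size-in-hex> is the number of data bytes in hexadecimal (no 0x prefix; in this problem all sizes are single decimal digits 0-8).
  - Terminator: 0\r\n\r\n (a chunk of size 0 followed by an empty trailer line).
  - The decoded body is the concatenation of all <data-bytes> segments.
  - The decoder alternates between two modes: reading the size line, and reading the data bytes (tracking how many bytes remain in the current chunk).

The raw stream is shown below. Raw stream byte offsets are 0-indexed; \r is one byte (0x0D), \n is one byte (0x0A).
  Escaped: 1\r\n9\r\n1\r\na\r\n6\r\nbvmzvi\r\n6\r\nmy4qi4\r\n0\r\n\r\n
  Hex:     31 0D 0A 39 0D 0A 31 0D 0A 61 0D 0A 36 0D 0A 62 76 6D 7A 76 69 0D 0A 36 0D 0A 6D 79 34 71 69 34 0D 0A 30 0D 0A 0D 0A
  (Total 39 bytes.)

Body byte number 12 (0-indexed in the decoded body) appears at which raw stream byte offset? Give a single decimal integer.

Chunk 1: stream[0..1]='1' size=0x1=1, data at stream[3..4]='9' -> body[0..1], body so far='9'
Chunk 2: stream[6..7]='1' size=0x1=1, data at stream[9..10]='a' -> body[1..2], body so far='9a'
Chunk 3: stream[12..13]='6' size=0x6=6, data at stream[15..21]='bvmzvi' -> body[2..8], body so far='9abvmzvi'
Chunk 4: stream[23..24]='6' size=0x6=6, data at stream[26..32]='my4qi4' -> body[8..14], body so far='9abvmzvimy4qi4'
Chunk 5: stream[34..35]='0' size=0 (terminator). Final body='9abvmzvimy4qi4' (14 bytes)
Body byte 12 at stream offset 30

Answer: 30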